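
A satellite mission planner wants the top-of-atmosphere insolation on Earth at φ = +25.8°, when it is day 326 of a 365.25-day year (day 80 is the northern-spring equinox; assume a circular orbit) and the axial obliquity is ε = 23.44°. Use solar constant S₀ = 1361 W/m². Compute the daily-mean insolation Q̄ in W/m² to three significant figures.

Solar longitude: λ_s = 360° × (326 − 80)/365.25 = 242.464°.
sin δ = sin 23.44° × sin 242.464° = -0.35273, so δ = -20.654°.
cos H₀ = −tan(+25.8°) tan(-20.654°) = 0.1822, H₀ = 1.3875 rad.
Bracket: H₀ sin φ sin δ + cos φ cos δ sin H₀ = 1.3875×0.43523×-0.35273 + 0.90032×0.93573×0.98326 = -0.213007 + 0.828354 = 0.615347.
Q̄ = (S₀/π) × [bracket] = (1361/π) × 0.615347 = 266.6 W/m².

Q̄ ≈ 267 W/m²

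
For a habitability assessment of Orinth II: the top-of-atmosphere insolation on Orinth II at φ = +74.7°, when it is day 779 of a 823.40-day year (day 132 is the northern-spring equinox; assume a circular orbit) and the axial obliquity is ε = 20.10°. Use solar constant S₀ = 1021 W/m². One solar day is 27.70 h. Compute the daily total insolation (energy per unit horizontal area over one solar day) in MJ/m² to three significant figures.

Solar longitude: λ_s = 360° × (779 − 132)/823.40 = 282.876°.
sin δ = sin 20.10° × sin 282.876° = -0.33502, so δ = -19.574°.
cos H₀ = −tan(+74.7°) tan(-19.574°) = 1.2997 ≥ 1 ⇒ polar night, H₀ = 0 and Q̄ = 0.
Daily total = Q̄ × 27.70 h × 3600 s/h = 0.00 MJ/m².

0.00 MJ/m²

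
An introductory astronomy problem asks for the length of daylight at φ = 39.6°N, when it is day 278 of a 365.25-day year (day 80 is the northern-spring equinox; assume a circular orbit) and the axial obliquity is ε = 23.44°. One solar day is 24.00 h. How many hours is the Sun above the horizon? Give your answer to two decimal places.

Solar longitude: λ_s = 360° × (278 − 80)/365.25 = 195.154°.
sin δ = sin 23.44° × sin 195.154° = -0.10399, so δ = -5.969°.
cos H₀ = −tan φ · tan δ = −tan(+39.6°) × tan(-5.969°) = 0.0865, so H₀ = 1.4842 rad = 85.04°.
Daylight = 2H₀/(2π) × 24.00 h = (1.4842/π) × 24.00 = 11.34 h.

11.34 h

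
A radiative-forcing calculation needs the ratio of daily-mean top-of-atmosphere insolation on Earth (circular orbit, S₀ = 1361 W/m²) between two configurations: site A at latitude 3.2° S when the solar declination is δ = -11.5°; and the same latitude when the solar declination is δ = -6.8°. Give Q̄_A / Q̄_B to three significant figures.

Q̄_A / Q̄_B ≈ 0.994

— Configuration A (φ=-3.2°):
cos H₀ = −tan(-3.2°) tan(-11.500°) = -0.0114, H₀ = 1.5822 rad.
Bracket: H₀ sin φ sin δ + cos φ cos δ sin H₀ = 1.5822×-0.05582×-0.19937 + 0.99844×0.97992×0.99994 = 0.017608 + 0.978333 = 0.995941.
Q̄ = (S₀/π) × [bracket] = (1361/π) × 0.995941 = 431.46 W/m².
— Configuration B (φ=-3.2°):
cos H₀ = −tan(-3.2°) tan(-6.800°) = -0.0067, H₀ = 1.5775 rad.
Bracket: H₀ sin φ sin δ + cos φ cos δ sin H₀ = 1.5775×-0.05582×-0.11840 + 0.99844×0.99297×0.99998 = 0.010426 + 0.991401 = 1.001827.
Q̄ = (S₀/π) × [bracket] = (1361/π) × 1.001827 = 434.01 W/m².
Ratio Q̄_A / Q̄_B = 431.46 / 434.01 = 0.9941.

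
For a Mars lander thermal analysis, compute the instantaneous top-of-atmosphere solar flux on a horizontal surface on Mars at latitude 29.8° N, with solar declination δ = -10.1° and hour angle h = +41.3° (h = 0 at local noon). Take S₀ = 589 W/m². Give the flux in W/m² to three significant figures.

cos θ_z = sin φ sin δ + cos φ cos δ cos h = -0.087153 + 0.641818 = 0.554665.
Flux = S₀ · cos θ_z = 589 × 0.554665 = 326.7 W/m².

327 W/m²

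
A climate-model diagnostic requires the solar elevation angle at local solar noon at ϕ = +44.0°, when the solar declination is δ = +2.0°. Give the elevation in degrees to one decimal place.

48.0°

At local noon the hour angle is zero, so the zenith angle equals |ϕ − δ| = |+44.0° − (+2.000°)| = 42.000°.
Elevation = 90° − 42.000° = 48.0°.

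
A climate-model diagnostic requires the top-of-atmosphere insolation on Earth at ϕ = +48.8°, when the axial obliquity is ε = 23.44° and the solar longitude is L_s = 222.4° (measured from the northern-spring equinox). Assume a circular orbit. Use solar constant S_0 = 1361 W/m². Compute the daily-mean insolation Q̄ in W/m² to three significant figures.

Solar declination: sin δ = sin ε · sin L_s = sin 23.44° × sin 222.4° = -0.26823, so δ = -15.559°.
cos h₀ = −tan(+48.8°) tan(-15.559°) = 0.3181, h₀ = 1.2471 rad.
Bracket: h₀ sin ϕ sin δ + cos ϕ cos δ sin h₀ = 1.2471×0.75241×-0.26823 + 0.65869×0.96335×0.94807 = -0.251688 + 0.601597 = 0.349909.
Q̄ = (S_0/π) × [bracket] = (1361/π) × 0.349909 = 151.6 W/m².

Q̄ ≈ 152 W/m²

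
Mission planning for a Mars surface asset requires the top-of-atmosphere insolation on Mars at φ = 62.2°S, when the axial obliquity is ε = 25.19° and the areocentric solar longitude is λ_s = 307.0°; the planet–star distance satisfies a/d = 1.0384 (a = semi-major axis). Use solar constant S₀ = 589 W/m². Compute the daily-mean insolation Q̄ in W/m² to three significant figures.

Q̄ ≈ 206 W/m²

sin δ = sin 25.19° × sin 307.0° = -0.33992, so δ = -19.872°.
cos H₀ = −tan(-62.2°) tan(-19.872°) = -0.6855, H₀ = 2.3261 rad.
Bracket: H₀ sin φ sin δ + cos φ cos δ sin H₀ = 2.3261×-0.88458×-0.33992 + 0.46639×0.94046×0.72805 = 0.699427 + 0.319338 = 1.018765.
Inverse-square distance factor (a/d)² = 1.0384² = 1.078275.
Q̄ = (S₀/π) × 1.078275 × [bracket] = (589/π) × 1.078275 × 1.018765 = 206.0 W/m².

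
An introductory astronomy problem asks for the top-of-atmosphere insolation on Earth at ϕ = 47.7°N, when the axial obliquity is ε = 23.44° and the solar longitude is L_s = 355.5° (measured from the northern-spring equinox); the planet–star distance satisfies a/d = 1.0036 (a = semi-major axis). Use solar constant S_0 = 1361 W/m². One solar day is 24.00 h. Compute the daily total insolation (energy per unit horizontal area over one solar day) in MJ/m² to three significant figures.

Solar declination: sin δ = sin ε · sin L_s = sin 23.44° × sin 355.5° = -0.03121, so δ = -1.788°.
cos h₀ = −tan(+47.7°) tan(-1.788°) = 0.0343, h₀ = 1.5365 rad.
Bracket: h₀ sin ϕ sin δ + cos ϕ cos δ sin h₀ = 1.5365×0.73963×-0.03121 + 0.67301×0.99951×0.99941 = -0.035468 + 0.672283 = 0.636815.
Inverse-square distance factor (a/d)² = 1.0036² = 1.007213.
Q̄ = (S_0/π) × 1.007213 × [bracket] = (1361/π) × 1.007213 × 0.636815 = 277.87 W/m².
Daily total = Q̄ × 24.00 h × 3600 s/h = 277.87 × 24.00 × 3600 / 10⁶ = 24.01 MJ/m².

24.0 MJ/m²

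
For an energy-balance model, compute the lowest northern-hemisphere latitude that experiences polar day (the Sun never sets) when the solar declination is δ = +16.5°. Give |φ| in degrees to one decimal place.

|φ| = 73.5°

Polar day requires cos H₀ = −tan φ tan δ ≤ −1, i.e. tan φ tan δ ≥ 1.
The boundary is |tan φ| · |tan δ| = 1, so |φ| = 90° − |δ| = 90° − 16.5° = 73.5° in the northern hemisphere.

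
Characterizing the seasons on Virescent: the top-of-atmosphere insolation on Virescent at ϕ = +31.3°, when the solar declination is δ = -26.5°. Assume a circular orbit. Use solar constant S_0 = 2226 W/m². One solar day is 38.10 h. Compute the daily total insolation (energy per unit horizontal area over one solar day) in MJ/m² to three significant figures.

cos h₀ = −tan(+31.3°) tan(-26.500°) = 0.3031, h₀ = 1.2628 rad.
Bracket: h₀ sin ϕ sin δ + cos ϕ cos δ sin h₀ = 1.2628×0.51952×-0.44620 + 0.85446×0.89493×0.95295 = -0.292729 + 0.728704 = 0.435975.
Q̄ = (S_0/π) × [bracket] = (2226/π) × 0.435975 = 308.91 W/m².
Daily total = Q̄ × 38.10 h × 3600 s/h = 308.91 × 38.10 × 3600 / 10⁶ = 42.37 MJ/m².

42.4 MJ/m²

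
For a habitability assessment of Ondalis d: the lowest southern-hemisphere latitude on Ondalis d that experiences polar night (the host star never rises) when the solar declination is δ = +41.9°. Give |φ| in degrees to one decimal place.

Polar night requires cos H₀ = −tan φ tan δ ≥ 1, i.e. tan φ tan δ ≤ −1.
The boundary is |tan φ| · |tan δ| = 1, so |φ| = 90° − |δ| = 90° − 41.9° = 48.1° in the southern hemisphere.

|φ| = 48.1°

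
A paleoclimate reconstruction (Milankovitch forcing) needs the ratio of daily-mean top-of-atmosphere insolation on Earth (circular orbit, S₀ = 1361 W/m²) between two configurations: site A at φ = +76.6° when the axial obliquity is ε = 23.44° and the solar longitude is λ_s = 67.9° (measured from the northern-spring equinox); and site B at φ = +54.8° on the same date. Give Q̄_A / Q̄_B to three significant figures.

— Configuration A (φ=+76.6°):
Solar declination: sin δ = sin ε · sin λ_s = sin 23.44° × sin 67.9° = 0.36856, so δ = +21.627°.
cos H₀ = −tan(+76.6°) tan(+21.627°) = -1.6642 ≤ −1 ⇒ polar day, H₀ = π.
Bracket: H₀ sin φ sin δ + cos φ cos δ sin H₀ = 3.1416×0.97278×0.36856 + 0.23175×0.92960×0.00000 = 1.126351 + 0.000000 = 1.126351.
Q̄ = (S₀/π) × [bracket] = (1361/π) × 1.126351 = 487.96 W/m².
— Configuration B (φ=+54.8°):
cos H₀ = −tan(+54.8°) tan(+21.627°) = -0.5620, H₀ = 2.1676 rad.
Bracket: H₀ sin φ sin δ + cos φ cos δ sin H₀ = 2.1676×0.81714×0.36856 + 0.57643×0.92960×0.82711 = 0.652806 + 0.443206 = 1.096012.
Q̄ = (S₀/π) × [bracket] = (1361/π) × 1.096012 = 474.81 W/m².
Ratio Q̄_A / Q̄_B = 487.96 / 474.81 = 1.028.

Q̄_A / Q̄_B ≈ 1.03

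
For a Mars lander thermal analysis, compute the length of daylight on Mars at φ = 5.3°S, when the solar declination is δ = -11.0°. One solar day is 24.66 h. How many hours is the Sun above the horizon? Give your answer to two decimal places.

12.47 h

cos H₀ = −tan φ · tan δ = −tan(-5.3°) × tan(-11.000°) = -0.0180, so H₀ = 1.5888 rad = 91.03°.
Daylight = 2H₀/(2π) × 24.66 h = (1.5888/π) × 24.66 = 12.47 h.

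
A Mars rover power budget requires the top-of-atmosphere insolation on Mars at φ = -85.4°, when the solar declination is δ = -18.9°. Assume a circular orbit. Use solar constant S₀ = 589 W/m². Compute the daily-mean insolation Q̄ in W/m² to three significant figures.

Q̄ ≈ 190 W/m²

cos H₀ = −tan(-85.4°) tan(-18.900°) = -4.2553 ≤ −1 ⇒ polar day, H₀ = π.
Bracket: H₀ sin φ sin δ + cos φ cos δ sin H₀ = 3.1416×-0.99678×-0.32392 + 0.08020×0.94609×0.00000 = 1.014350 + 0.000000 = 1.014350.
Q̄ = (S₀/π) × [bracket] = (589/π) × 1.014350 = 190.2 W/m².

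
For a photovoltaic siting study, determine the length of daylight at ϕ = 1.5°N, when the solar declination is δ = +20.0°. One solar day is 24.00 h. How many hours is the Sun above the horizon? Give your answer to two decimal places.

12.07 h

cos h₀ = −tan ϕ · tan δ = −tan(+1.5°) × tan(+20.000°) = -0.0095, so h₀ = 1.5803 rad = 90.55°.
Daylight = 2h₀/(2π) × 24.00 h = (1.5803/π) × 24.00 = 12.07 h.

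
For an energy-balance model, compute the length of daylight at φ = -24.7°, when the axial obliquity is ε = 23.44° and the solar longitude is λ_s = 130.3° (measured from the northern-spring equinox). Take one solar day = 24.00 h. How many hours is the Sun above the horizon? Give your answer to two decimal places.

10.88 h

Solar declination: sin δ = sin ε · sin λ_s = sin 23.44° × sin 130.3° = 0.30338, so δ = +17.661°.
cos H₀ = −tan φ · tan δ = −tan(-24.7°) × tan(+17.661°) = 0.1464, so H₀ = 1.4238 rad = 81.58°.
Daylight = 2H₀/(2π) × 24.00 h = (1.4238/π) × 24.00 = 10.88 h.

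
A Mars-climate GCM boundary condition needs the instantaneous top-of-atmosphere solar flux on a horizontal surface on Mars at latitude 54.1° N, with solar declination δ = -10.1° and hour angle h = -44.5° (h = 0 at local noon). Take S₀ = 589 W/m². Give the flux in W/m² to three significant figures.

cos θ_z = sin φ sin δ + cos φ cos δ cos h = -0.142054 + 0.411749 = 0.269695.
Flux = S₀ · cos θ_z = 589 × 0.269695 = 158.9 W/m².

159 W/m²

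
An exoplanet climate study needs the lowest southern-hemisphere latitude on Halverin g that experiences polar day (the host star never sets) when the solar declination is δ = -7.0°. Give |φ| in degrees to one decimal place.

Polar day requires cos H₀ = −tan φ tan δ ≤ −1, i.e. tan φ tan δ ≥ 1.
The boundary is |tan φ| · |tan δ| = 1, so |φ| = 90° − |δ| = 90° − 7.0° = 83.0° in the southern hemisphere.

|φ| = 83.0°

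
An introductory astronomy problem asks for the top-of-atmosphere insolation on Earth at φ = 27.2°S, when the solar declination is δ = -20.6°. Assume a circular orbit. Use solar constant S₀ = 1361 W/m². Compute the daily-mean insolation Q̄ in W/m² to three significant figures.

Q̄ ≈ 477 W/m²

cos H₀ = −tan(-27.2°) tan(-20.600°) = -0.1932, H₀ = 1.7652 rad.
Bracket: H₀ sin φ sin δ + cos φ cos δ sin H₀ = 1.7652×-0.45710×-0.35184 + 0.88942×0.93606×0.98116 = 0.283890 + 0.816865 = 1.100755.
Q̄ = (S₀/π) × [bracket] = (1361/π) × 1.100755 = 476.9 W/m².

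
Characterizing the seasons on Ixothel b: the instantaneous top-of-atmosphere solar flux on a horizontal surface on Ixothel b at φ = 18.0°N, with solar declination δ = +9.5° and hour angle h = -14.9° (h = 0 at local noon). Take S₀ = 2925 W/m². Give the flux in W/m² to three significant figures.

2.80e+03 W/m²

cos θ_z = sin φ sin δ + cos φ cos δ cos h = 0.051003 + 0.906474 = 0.957477.
Flux = S₀ · cos θ_z = 2925 × 0.957477 = 2801 W/m².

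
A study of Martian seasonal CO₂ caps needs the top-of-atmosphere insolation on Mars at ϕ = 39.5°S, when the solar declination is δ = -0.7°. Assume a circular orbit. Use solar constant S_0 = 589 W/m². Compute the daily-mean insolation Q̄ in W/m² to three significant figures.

cos h₀ = −tan(-39.5°) tan(-0.700°) = -0.0101, h₀ = 1.5809 rad.
Bracket: h₀ sin ϕ sin δ + cos ϕ cos δ sin h₀ = 1.5809×-0.63608×-0.01222 + 0.77162×0.99993×0.99995 = 0.012288 + 0.771527 = 0.783815.
Q̄ = (S_0/π) × [bracket] = (589/π) × 0.783815 = 147.0 W/m².

Q̄ ≈ 147 W/m²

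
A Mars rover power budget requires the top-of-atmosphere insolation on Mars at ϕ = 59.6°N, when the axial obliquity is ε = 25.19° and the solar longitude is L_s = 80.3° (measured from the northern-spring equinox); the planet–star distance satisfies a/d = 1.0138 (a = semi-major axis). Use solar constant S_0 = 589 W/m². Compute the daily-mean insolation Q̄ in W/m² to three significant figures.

Q̄ ≈ 227 W/m²

Solar declination: sin δ = sin ε · sin L_s = sin 25.19° × sin 80.3° = 0.41954, so δ = +24.805°.
cos h₀ = −tan(+59.6°) tan(+24.805°) = -0.7878, h₀ = 2.4780 rad.
Bracket: h₀ sin ϕ sin δ + cos ϕ cos δ sin h₀ = 2.4780×0.86251×0.41954 + 0.50603×0.90774×0.61598 = 0.896683 + 0.282947 = 1.179630.
Inverse-square distance factor (a/d)² = 1.0138² = 1.027790.
Q̄ = (S_0/π) × 1.027790 × [bracket] = (589/π) × 1.027790 × 1.179630 = 227.3 W/m².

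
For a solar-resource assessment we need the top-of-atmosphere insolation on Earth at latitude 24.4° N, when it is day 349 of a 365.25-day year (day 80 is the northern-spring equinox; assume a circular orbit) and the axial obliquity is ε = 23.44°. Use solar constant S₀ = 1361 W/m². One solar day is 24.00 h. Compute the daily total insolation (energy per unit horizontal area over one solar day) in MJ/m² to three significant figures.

22.3 MJ/m²

Solar longitude: λ_s = 360° × (349 − 80)/365.25 = 265.133°.
sin δ = sin 23.44° × sin 265.133° = -0.39635, so δ = -23.350°.
cos H₀ = −tan(+24.4°) tan(-23.350°) = 0.1958, H₀ = 1.3737 rad.
Bracket: H₀ sin φ sin δ + cos φ cos δ sin H₀ = 1.3737×0.41310×-0.39635 + 0.91068×0.91810×0.98064 = -0.224919 + 0.819909 = 0.594990.
Q̄ = (S₀/π) × [bracket] = (1361/π) × 0.594990 = 257.76 W/m².
Daily total = Q̄ × 24.00 h × 3600 s/h = 257.76 × 24.00 × 3600 / 10⁶ = 22.27 MJ/m².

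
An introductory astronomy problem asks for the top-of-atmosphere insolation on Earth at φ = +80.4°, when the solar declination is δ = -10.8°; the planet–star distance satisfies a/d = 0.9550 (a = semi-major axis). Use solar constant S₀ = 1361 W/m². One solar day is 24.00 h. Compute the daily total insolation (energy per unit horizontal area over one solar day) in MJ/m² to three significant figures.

cos H₀ = −tan(+80.4°) tan(-10.800°) = 1.1278 ≥ 1 ⇒ polar night, H₀ = 0 and Q̄ = 0.
Inverse-square distance factor (a/d)² = 0.9550² = 0.912025.
Daily total = Q̄ × 24.00 h × 3600 s/h = 0.00 MJ/m².

0.00 MJ/m²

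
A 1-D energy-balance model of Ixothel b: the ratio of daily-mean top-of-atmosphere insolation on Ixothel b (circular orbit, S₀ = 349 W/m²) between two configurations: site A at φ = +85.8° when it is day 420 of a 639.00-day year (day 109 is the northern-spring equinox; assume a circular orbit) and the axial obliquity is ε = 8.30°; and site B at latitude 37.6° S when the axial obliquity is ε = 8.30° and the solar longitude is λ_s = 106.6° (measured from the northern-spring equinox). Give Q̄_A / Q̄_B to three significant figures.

— Configuration A (φ=+85.8°):
Solar longitude: λ_s = 360° × (420 − 109)/639.00 = 175.211°.
sin δ = sin 8.30° × sin 175.211° = 0.01205, so δ = +0.690°.
cos H₀ = −tan(+85.8°) tan(+0.690°) = -0.1641, H₀ = 1.7357 rad.
Bracket: H₀ sin φ sin δ + cos φ cos δ sin H₀ = 1.7357×0.99731×0.01205 + 0.07324×0.99993×0.98644 = 0.020859 + 0.072242 = 0.093101.
Q̄ = (S₀/π) × [bracket] = (349/π) × 0.093101 = 10.343 W/m².
— Configuration B (φ=-37.6°):
Solar declination: sin δ = sin ε · sin λ_s = sin 8.30° × sin 106.6° = 0.13834, so δ = +7.952°.
cos H₀ = −tan(-37.6°) tan(+7.952°) = 0.1076, H₀ = 1.4630 rad.
Bracket: H₀ sin φ sin δ + cos φ cos δ sin H₀ = 1.4630×-0.61015×0.13834 + 0.79229×0.99038×0.99420 = -0.123489 + 0.780117 = 0.656628.
Q̄ = (S₀/π) × [bracket] = (349/π) × 0.656628 = 72.945 W/m².
Ratio Q̄_A / Q̄_B = 10.343 / 72.945 = 0.1418.

Q̄_A / Q̄_B ≈ 0.142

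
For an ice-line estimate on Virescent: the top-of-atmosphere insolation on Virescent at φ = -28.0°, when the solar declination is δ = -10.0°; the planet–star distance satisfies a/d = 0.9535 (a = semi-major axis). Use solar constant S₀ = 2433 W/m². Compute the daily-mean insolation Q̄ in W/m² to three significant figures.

cos H₀ = −tan(-28.0°) tan(-10.000°) = -0.0938, H₀ = 1.6647 rad.
Bracket: H₀ sin φ sin δ + cos φ cos δ sin H₀ = 1.6647×-0.46947×-0.17365 + 0.88295×0.98481×0.99560 = 0.135712 + 0.865712 = 1.001424.
Inverse-square distance factor (a/d)² = 0.9535² = 0.909162.
Q̄ = (S₀/π) × 0.909162 × [bracket] = (2433/π) × 0.909162 × 1.001424 = 705.1 W/m².

Q̄ ≈ 705 W/m²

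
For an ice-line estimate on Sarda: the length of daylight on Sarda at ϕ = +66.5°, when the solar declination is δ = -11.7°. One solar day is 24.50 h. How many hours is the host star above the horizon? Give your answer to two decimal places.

cos h₀ = −tan ϕ · tan δ = −tan(+66.5°) × tan(-11.700°) = 0.4763, so h₀ = 1.0744 rad = 61.56°.
Daylight = 2h₀/(2π) × 24.50 h = (1.0744/π) × 24.50 = 8.38 h.

8.38 h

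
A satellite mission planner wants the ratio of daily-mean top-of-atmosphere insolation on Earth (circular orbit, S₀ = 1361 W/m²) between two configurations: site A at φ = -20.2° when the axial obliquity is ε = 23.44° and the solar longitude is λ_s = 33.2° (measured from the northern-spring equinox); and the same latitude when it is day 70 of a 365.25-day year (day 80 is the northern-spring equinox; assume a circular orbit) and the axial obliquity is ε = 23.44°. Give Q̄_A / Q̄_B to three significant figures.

— Configuration A (φ=-20.2°):
Solar declination: sin δ = sin ε · sin λ_s = sin 23.44° × sin 33.2° = 0.21781, so δ = +12.581°.
cos H₀ = −tan(-20.2°) tan(+12.581°) = 0.0821, H₀ = 1.4886 rad.
Bracket: H₀ sin φ sin δ + cos φ cos δ sin H₀ = 1.4886×-0.34530×0.21781 + 0.93849×0.97599×0.99662 = -0.111957 + 0.912861 = 0.800904.
Q̄ = (S₀/π) × [bracket] = (1361/π) × 0.800904 = 346.97 W/m².
— Configuration B (φ=-20.2°):
Solar longitude: λ_s = 360° × (70 − 80)/365.25 = -9.856°, i.e. -9.856° + 360° = 350.144°.
sin δ = sin 23.44° × sin 350.144° = -0.06809, so δ = -3.904°.
cos H₀ = −tan(-20.2°) tan(-3.904°) = -0.0251, H₀ = 1.5959 rad.
Bracket: H₀ sin φ sin δ + cos φ cos δ sin H₀ = 1.5959×-0.34530×-0.06809 + 0.93849×0.99768×0.99968 = 0.037522 + 0.936013 = 0.973535.
Q̄ = (S₀/π) × [bracket] = (1361/π) × 0.973535 = 421.75 W/m².
Ratio Q̄_A / Q̄_B = 346.97 / 421.75 = 0.8227.

Q̄_A / Q̄_B ≈ 0.823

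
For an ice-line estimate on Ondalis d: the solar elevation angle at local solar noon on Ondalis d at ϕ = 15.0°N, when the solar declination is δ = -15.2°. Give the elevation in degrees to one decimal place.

At local noon the hour angle is zero, so the zenith angle equals |ϕ − δ| = |+15.0° − (-15.200°)| = 30.200°.
Elevation = 90° − 30.200° = 59.8°.

59.8°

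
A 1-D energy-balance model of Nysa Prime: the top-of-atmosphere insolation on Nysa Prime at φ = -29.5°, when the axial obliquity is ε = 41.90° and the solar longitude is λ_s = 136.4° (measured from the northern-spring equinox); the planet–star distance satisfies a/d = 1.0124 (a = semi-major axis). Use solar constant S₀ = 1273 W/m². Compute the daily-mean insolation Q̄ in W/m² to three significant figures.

Q̄ ≈ 187 W/m²

Solar declination: sin δ = sin ε · sin λ_s = sin 41.90° × sin 136.4° = 0.46055, so δ = +27.423°.
cos H₀ = −tan(-29.5°) tan(+27.423°) = 0.2936, H₀ = 1.2729 rad.
Bracket: H₀ sin φ sin δ + cos φ cos δ sin H₀ = 1.2729×-0.49242×0.46055 + 0.87036×0.88763×0.95594 = -0.288673 + 0.738519 = 0.449846.
Inverse-square distance factor (a/d)² = 1.0124² = 1.024954.
Q̄ = (S₀/π) × 1.024954 × [bracket] = (1273/π) × 1.024954 × 0.449846 = 186.8 W/m².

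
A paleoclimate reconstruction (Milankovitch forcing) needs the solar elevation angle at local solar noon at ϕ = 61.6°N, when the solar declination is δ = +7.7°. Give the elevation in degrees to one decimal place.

36.1°

At local noon the hour angle is zero, so the zenith angle equals |ϕ − δ| = |+61.6° − (+7.700°)| = 53.900°.
Elevation = 90° − 53.900° = 36.1°.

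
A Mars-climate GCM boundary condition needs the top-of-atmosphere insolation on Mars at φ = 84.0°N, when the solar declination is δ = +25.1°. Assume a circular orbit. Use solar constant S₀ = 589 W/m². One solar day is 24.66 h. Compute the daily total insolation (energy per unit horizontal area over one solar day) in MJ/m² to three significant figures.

22.1 MJ/m²

cos H₀ = −tan(+84.0°) tan(+25.100°) = -4.4569 ≤ −1 ⇒ polar day, H₀ = π.
Bracket: H₀ sin φ sin δ + cos φ cos δ sin H₀ = 3.1416×0.99452×0.42420 + 0.10453×0.90557×0.00000 = 1.325364 + 0.000000 = 1.325364.
Q̄ = (S₀/π) × [bracket] = (589/π) × 1.325364 = 248.49 W/m².
Daily total = Q̄ × 24.66 h × 3600 s/h = 248.49 × 24.66 × 3600 / 10⁶ = 22.06 MJ/m².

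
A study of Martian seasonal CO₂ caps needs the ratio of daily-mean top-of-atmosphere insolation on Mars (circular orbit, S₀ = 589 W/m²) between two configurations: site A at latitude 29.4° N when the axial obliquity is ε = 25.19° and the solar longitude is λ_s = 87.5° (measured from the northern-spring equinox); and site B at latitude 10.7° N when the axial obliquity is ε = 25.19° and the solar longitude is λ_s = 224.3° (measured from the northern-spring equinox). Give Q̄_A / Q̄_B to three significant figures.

— Configuration A (φ=+29.4°):
Solar declination: sin δ = sin ε · sin λ_s = sin 25.19° × sin 87.5° = 0.42522, so δ = +25.164°.
cos H₀ = −tan(+29.4°) tan(+25.164°) = -0.2647, H₀ = 1.8387 rad.
Bracket: H₀ sin φ sin δ + cos φ cos δ sin H₀ = 1.8387×0.49090×0.42522 + 0.87121×0.90509×0.96432 = 0.383811 + 0.760389 = 1.144200.
Q̄ = (S₀/π) × [bracket] = (589/π) × 1.144200 = 214.52 W/m².
— Configuration B (φ=+10.7°):
Solar declination: sin δ = sin ε · sin λ_s = sin 25.19° × sin 224.3° = -0.29726, so δ = -17.293°.
cos H₀ = −tan(+10.7°) tan(-17.293°) = 0.0588, H₀ = 1.5119 rad.
Bracket: H₀ sin φ sin δ + cos φ cos δ sin H₀ = 1.5119×0.18567×-0.29726 + 0.98261×0.95480×0.99827 = -0.083445 + 0.936573 = 0.853128.
Q̄ = (S₀/π) × [bracket] = (589/π) × 0.853128 = 159.95 W/m².
Ratio Q̄_A / Q̄_B = 214.52 / 159.95 = 1.341.

Q̄_A / Q̄_B ≈ 1.34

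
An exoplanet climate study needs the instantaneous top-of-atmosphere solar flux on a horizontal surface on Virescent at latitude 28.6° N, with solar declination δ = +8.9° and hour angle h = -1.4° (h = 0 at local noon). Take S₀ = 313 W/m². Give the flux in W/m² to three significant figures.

cos θ_z = sin φ sin δ + cos φ cos δ cos h = 0.074059 + 0.867153 = 0.941212.
Flux = S₀ · cos θ_z = 313 × 0.941212 = 294.6 W/m².

295 W/m²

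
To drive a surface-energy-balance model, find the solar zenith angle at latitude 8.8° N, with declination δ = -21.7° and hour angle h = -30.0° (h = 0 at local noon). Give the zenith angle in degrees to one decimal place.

θ_z = 42.4°

cos θ_z = sin φ sin δ + cos φ cos δ cos h = -0.056566 + 0.795180 = 0.738614.
θ_z = arccos(0.738614) = 42.4°.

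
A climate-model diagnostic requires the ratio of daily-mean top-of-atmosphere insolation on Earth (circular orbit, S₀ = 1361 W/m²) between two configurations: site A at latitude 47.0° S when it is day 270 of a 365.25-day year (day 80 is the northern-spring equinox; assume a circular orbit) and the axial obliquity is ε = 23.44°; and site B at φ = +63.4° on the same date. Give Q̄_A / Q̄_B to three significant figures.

— Configuration A (φ=-47.0°):
Solar longitude: λ_s = 360° × (270 − 80)/365.25 = 187.269°.
sin δ = sin 23.44° × sin 187.269° = -0.05033, so δ = -2.885°.
cos H₀ = −tan(-47.0°) tan(-2.885°) = -0.0540, H₀ = 1.6249 rad.
Bracket: H₀ sin φ sin δ + cos φ cos δ sin H₀ = 1.6249×-0.73135×-0.05033 + 0.68200×0.99873×0.99854 = 0.059811 + 0.680139 = 0.739950.
Q̄ = (S₀/π) × [bracket] = (1361/π) × 0.739950 = 320.56 W/m².
— Configuration B (φ=+63.4°):
cos H₀ = −tan(+63.4°) tan(-2.885°) = 0.1006, H₀ = 1.4700 rad.
Bracket: H₀ sin φ sin δ + cos φ cos δ sin H₀ = 1.4700×0.89415×-0.05033 + 0.44776×0.99873×0.99492 = -0.066154 + 0.444920 = 0.378766.
Q̄ = (S₀/π) × [bracket] = (1361/π) × 0.378766 = 164.09 W/m².
Ratio Q̄_A / Q̄_B = 320.56 / 164.09 = 1.954.

Q̄_A / Q̄_B ≈ 1.95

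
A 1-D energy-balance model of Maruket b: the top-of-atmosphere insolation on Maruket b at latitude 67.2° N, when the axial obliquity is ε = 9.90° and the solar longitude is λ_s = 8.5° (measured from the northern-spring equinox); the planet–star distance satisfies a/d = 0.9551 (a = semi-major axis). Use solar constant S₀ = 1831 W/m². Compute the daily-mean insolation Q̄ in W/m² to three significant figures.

Q̄ ≈ 226 W/m²

Solar declination: sin δ = sin ε · sin λ_s = sin 9.90° × sin 8.5° = 0.02541, so δ = +1.456°.
cos H₀ = −tan(+67.2°) tan(+1.456°) = -0.0605, H₀ = 1.6313 rad.
Bracket: H₀ sin φ sin δ + cos φ cos δ sin H₀ = 1.6313×0.92186×0.02541 + 0.38752×0.99968×0.99817 = 0.038212 + 0.386687 = 0.424899.
Inverse-square distance factor (a/d)² = 0.9551² = 0.912216.
Q̄ = (S₀/π) × 0.912216 × [bracket] = (1831/π) × 0.912216 × 0.424899 = 225.9 W/m².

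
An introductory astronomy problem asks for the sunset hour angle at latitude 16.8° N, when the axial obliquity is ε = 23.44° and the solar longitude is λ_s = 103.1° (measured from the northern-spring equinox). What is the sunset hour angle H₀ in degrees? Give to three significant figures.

H₀ = 97.3°

Solar declination: sin δ = sin ε · sin λ_s = sin 23.44° × sin 103.1° = 0.38744, so δ = +22.795°.
cos H₀ = −tan φ · tan δ = −tan(+16.8°) × tan(+22.795°) = -0.1269, so H₀ = 1.6980 rad = 97.29°.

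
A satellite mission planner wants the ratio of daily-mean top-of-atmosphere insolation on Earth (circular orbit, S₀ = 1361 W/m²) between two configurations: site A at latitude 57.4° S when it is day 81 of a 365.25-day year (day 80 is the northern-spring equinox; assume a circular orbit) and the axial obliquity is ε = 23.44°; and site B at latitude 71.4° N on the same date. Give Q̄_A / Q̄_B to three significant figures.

Q̄_A / Q̄_B ≈ 1.61

— Configuration A (φ=-57.4°):
Solar longitude: λ_s = 360° × (81 − 80)/365.25 = 0.986°.
sin δ = sin 23.44° × sin 0.986° = 0.00684, so δ = +0.392°.
cos H₀ = −tan(-57.4°) tan(+0.392°) = 0.0107, H₀ = 1.5601 rad.
Bracket: H₀ sin φ sin δ + cos φ cos δ sin H₀ = 1.5601×-0.84245×0.00684 + 0.53877×0.99998×0.99994 = -0.008990 + 0.538727 = 0.529737.
Q̄ = (S₀/π) × [bracket] = (1361/π) × 0.529737 = 229.49 W/m².
— Configuration B (φ=+71.4°):
cos H₀ = −tan(+71.4°) tan(+0.392°) = -0.0203, H₀ = 1.5911 rad.
Bracket: H₀ sin φ sin δ + cos φ cos δ sin H₀ = 1.5911×0.94777×0.00684 + 0.31896×0.99998×0.99979 = 0.010315 + 0.318887 = 0.329202.
Q̄ = (S₀/π) × [bracket] = (1361/π) × 0.329202 = 142.62 W/m².
Ratio Q̄_A / Q̄_B = 229.49 / 142.62 = 1.609.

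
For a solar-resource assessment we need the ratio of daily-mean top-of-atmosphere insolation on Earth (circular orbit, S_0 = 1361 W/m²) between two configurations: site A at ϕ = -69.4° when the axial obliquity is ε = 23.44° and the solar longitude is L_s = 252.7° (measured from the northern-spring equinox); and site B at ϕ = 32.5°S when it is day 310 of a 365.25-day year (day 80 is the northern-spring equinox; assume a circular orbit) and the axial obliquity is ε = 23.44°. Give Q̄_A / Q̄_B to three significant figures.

— Configuration A (ϕ=-69.4°):
Solar declination: sin δ = sin ε · sin L_s = sin 23.44° × sin 252.7° = -0.37979, so δ = -22.321°.
cos h₀ = −tan(-69.4°) tan(-22.321°) = -1.0923 ≤ −1 ⇒ polar day, h₀ = π.
Bracket: h₀ sin ϕ sin δ + cos ϕ cos δ sin h₀ = 3.1416×-0.93606×-0.37979 + 0.35184×0.92507×0.00000 = 1.116858 + 0.000000 = 1.116858.
Q̄ = (S_0/π) × [bracket] = (1361/π) × 1.116858 = 483.84 W/m².
— Configuration B (ϕ=-32.5°):
Solar longitude: L_s = 360° × (310 − 80)/365.25 = 226.694°.
sin δ = sin 23.44° × sin 226.694° = -0.28947, so δ = -16.826°.
cos h₀ = −tan(-32.5°) tan(-16.826°) = -0.1927, h₀ = 1.7647 rad.
Bracket: h₀ sin ϕ sin δ + cos ϕ cos δ sin h₀ = 1.7647×-0.53730×-0.28947 + 0.84339×0.95719×0.98127 = 0.274468 + 0.792164 = 1.066632.
Q̄ = (S_0/π) × [bracket] = (1361/π) × 1.066632 = 462.09 W/m².
Ratio Q̄_A / Q̄_B = 483.84 / 462.09 = 1.047.

Q̄_A / Q̄_B ≈ 1.05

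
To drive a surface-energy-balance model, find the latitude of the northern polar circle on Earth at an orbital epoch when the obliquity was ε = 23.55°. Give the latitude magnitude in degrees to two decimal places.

66.45°

The polar circle is the lowest latitude that experiences at least one full rotation of continuous daylight at the northern-summer solstice; it lies at |φ| = 90° − ε = 90° − 23.55° = 66.45°.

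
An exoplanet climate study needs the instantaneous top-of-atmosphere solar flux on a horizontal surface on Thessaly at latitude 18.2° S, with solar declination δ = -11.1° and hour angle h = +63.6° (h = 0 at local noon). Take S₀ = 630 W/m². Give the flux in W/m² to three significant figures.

299 W/m²

cos θ_z = sin φ sin δ + cos φ cos δ cos h = 0.060131 + 0.414489 = 0.474620.
Flux = S₀ · cos θ_z = 630 × 0.474620 = 299.0 W/m².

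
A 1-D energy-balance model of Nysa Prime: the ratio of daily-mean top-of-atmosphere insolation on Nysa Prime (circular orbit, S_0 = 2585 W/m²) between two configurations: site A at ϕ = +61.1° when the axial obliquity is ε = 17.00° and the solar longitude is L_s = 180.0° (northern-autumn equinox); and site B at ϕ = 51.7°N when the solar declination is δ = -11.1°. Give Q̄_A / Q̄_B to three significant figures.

Q̄_A / Q̄_B ≈ 1.24

— Configuration A (ϕ=+61.1°):
Solar declination: sin δ = sin ε · sin L_s = sin 17.00° × sin 180.0° = 0.00000, so δ = +0.000°.
cos h₀ = −tan(+61.1°) tan(+0.000°) = -0.0000, h₀ = 1.5708 rad.
Bracket: h₀ sin ϕ sin δ + cos ϕ cos δ sin h₀ = 1.5708×0.87546×0.00000 + 0.48328×1.00000×1.00000 = 0.000000 + 0.483280 = 0.483280.
Q̄ = (S_0/π) × [bracket] = (2585/π) × 0.483280 = 397.66 W/m².
— Configuration B (ϕ=+51.7°):
cos h₀ = −tan(+51.7°) tan(-11.100°) = 0.2484, h₀ = 1.3197 rad.
Bracket: h₀ sin ϕ sin δ + cos ϕ cos δ sin h₀ = 1.3197×0.78478×-0.19252 + 0.61978×0.98129×0.96865 = -0.199388 + 0.589117 = 0.389729.
Q̄ = (S_0/π) × [bracket] = (2585/π) × 0.389729 = 320.68 W/m².
Ratio Q̄_A / Q̄_B = 397.66 / 320.68 = 1.240.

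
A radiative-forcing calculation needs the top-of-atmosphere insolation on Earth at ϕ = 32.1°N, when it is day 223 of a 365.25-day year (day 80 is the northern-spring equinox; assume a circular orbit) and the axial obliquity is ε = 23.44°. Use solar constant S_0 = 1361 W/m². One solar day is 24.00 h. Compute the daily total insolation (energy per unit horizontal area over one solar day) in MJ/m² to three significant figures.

Solar longitude: L_s = 360° × (223 − 80)/365.25 = 140.945°.
sin δ = sin 23.44° × sin 140.945° = 0.25064, so δ = +14.515°.
cos h₀ = −tan(+32.1°) tan(+14.515°) = -0.1624, h₀ = 1.7339 rad.
Bracket: h₀ sin ϕ sin δ + cos ϕ cos δ sin h₀ = 1.7339×0.53140×0.25064 + 0.84712×0.96808×0.98672 = 0.230938 + 0.809189 = 1.040127.
Q̄ = (S_0/π) × [bracket] = (1361/π) × 1.040127 = 450.60 W/m².
Daily total = Q̄ × 24.00 h × 3600 s/h = 450.60 × 24.00 × 3600 / 10⁶ = 38.93 MJ/m².

38.9 MJ/m²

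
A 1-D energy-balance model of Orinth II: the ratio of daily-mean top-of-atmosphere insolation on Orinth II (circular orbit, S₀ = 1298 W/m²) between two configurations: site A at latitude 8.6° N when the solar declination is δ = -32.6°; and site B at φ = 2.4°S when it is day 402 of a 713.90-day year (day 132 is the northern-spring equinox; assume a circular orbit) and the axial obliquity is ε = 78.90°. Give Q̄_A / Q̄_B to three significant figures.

Q̄_A / Q̄_B ≈ 1.03

— Configuration A (φ=+8.6°):
cos H₀ = −tan(+8.6°) tan(-32.600°) = 0.0967, H₀ = 1.4739 rad.
Bracket: H₀ sin φ sin δ + cos φ cos δ sin H₀ = 1.4739×0.14954×-0.53877 + 0.98876×0.84245×0.99531 = -0.118749 + 0.829074 = 0.710325.
Q̄ = (S₀/π) × [bracket] = (1298/π) × 0.710325 = 293.48 W/m².
— Configuration B (φ=-2.4°):
Solar longitude: λ_s = 360° × (402 − 132)/713.90 = 136.154°.
sin δ = sin 78.90° × sin 136.154° = 0.67977, so δ = +42.826°.
cos H₀ = −tan(-2.4°) tan(+42.826°) = 0.0388, H₀ = 1.5319 rad.
Bracket: H₀ sin φ sin δ + cos φ cos δ sin H₀ = 1.5319×-0.04188×0.67977 + 0.99912×0.73343×0.99925 = -0.043611 + 0.732235 = 0.688624.
Q̄ = (S₀/π) × [bracket] = (1298/π) × 0.688624 = 284.52 W/m².
Ratio Q̄_A / Q̄_B = 293.48 / 284.52 = 1.031.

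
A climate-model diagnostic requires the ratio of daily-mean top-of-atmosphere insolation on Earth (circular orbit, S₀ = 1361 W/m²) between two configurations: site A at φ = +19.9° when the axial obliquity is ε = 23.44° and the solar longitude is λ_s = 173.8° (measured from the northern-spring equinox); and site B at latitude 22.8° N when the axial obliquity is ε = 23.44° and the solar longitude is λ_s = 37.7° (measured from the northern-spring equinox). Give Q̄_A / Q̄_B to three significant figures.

Q̄_A / Q̄_B ≈ 0.919

— Configuration A (φ=+19.9°):
Solar declination: sin δ = sin ε · sin λ_s = sin 23.44° × sin 173.8° = 0.04296, so δ = +2.462°.
cos H₀ = −tan(+19.9°) tan(+2.462°) = -0.0156, H₀ = 1.5864 rad.
Bracket: H₀ sin φ sin δ + cos φ cos δ sin H₀ = 1.5864×0.34038×0.04296 + 0.94029×0.99908×0.99988 = 0.023197 + 0.939312 = 0.962509.
Q̄ = (S₀/π) × [bracket] = (1361/π) × 0.962509 = 416.98 W/m².
— Configuration B (φ=+22.8°):
Solar declination: sin δ = sin ε · sin λ_s = sin 23.44° × sin 37.7° = 0.24326, so δ = +14.079°.
cos H₀ = −tan(+22.8°) tan(+14.079°) = -0.1054, H₀ = 1.6764 rad.
Bracket: H₀ sin φ sin δ + cos φ cos δ sin H₀ = 1.6764×0.38752×0.24326 + 0.92186×0.96996×0.99443 = 0.158031 + 0.889187 = 1.047218.
Q̄ = (S₀/π) × [bracket] = (1361/π) × 1.047218 = 453.68 W/m².
Ratio Q̄_A / Q̄_B = 416.98 / 453.68 = 0.9191.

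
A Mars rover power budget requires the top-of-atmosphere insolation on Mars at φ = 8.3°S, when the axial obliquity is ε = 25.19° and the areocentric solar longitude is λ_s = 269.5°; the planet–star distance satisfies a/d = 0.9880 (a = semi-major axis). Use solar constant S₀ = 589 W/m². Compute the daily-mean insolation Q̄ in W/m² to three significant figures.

sin δ = sin 25.19° × sin 269.5° = -0.42561, so δ = -25.189°.
cos H₀ = −tan(-8.3°) tan(-25.189°) = -0.0686, H₀ = 1.6395 rad.
Bracket: H₀ sin φ sin δ + cos φ cos δ sin H₀ = 1.6395×-0.14436×-0.42561 + 0.98953×0.90491×0.99764 = 0.100733 + 0.893322 = 0.994055.
Inverse-square distance factor (a/d)² = 0.9880² = 0.976144.
Q̄ = (S₀/π) × 0.976144 × [bracket] = (589/π) × 0.976144 × 0.994055 = 181.9 W/m².

Q̄ ≈ 182 W/m²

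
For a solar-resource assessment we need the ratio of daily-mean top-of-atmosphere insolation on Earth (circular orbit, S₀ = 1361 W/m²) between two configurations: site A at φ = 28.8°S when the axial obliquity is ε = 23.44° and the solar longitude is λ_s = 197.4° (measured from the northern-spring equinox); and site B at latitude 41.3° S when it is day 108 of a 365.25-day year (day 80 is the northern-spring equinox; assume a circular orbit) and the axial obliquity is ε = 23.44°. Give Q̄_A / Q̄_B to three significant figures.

Q̄_A / Q̄_B ≈ 1.73

— Configuration A (φ=-28.8°):
Solar declination: sin δ = sin ε · sin λ_s = sin 23.44° × sin 197.4° = -0.11895, so δ = -6.832°.
cos H₀ = −tan(-28.8°) tan(-6.832°) = -0.0659, H₀ = 1.6367 rad.
Bracket: H₀ sin φ sin δ + cos φ cos δ sin H₀ = 1.6367×-0.48175×-0.11895 + 0.87631×0.99290×0.99783 = 0.093790 + 0.868200 = 0.961990.
Q̄ = (S₀/π) × [bracket] = (1361/π) × 0.961990 = 416.75 W/m².
— Configuration B (φ=-41.3°):
Solar longitude: λ_s = 360° × (108 − 80)/365.25 = 27.598°.
sin δ = sin 23.44° × sin 27.598° = 0.18428, so δ = +10.619°.
cos H₀ = −tan(-41.3°) tan(+10.619°) = 0.1647, H₀ = 1.4053 rad.
Bracket: H₀ sin φ sin δ + cos φ cos δ sin H₀ = 1.4053×-0.66000×0.18428 + 0.75126×0.98287×0.98634 = -0.170919 + 0.728304 = 0.557385.
Q̄ = (S₀/π) × [bracket] = (1361/π) × 0.557385 = 241.47 W/m².
Ratio Q̄_A / Q̄_B = 416.75 / 241.47 = 1.726.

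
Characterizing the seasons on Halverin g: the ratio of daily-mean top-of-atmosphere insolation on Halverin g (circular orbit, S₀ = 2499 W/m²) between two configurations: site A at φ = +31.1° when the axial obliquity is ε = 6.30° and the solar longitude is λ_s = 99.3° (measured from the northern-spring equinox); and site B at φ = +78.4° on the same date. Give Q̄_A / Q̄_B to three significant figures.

— Configuration A (φ=+31.1°):
Solar declination: sin δ = sin ε · sin λ_s = sin 6.30° × sin 99.3° = 0.10829, so δ = +6.217°.
cos H₀ = −tan(+31.1°) tan(+6.217°) = -0.0657, H₀ = 1.6366 rad.
Bracket: H₀ sin φ sin δ + cos φ cos δ sin H₀ = 1.6366×0.51653×0.10829 + 0.85627×0.99412×0.99784 = 0.091543 + 0.849396 = 0.940939.
Q̄ = (S₀/π) × [bracket] = (2499/π) × 0.940939 = 748.48 W/m².
— Configuration B (φ=+78.4°):
cos H₀ = −tan(+78.4°) tan(+6.217°) = -0.5307, H₀ = 2.1302 rad.
Bracket: H₀ sin φ sin δ + cos φ cos δ sin H₀ = 2.1302×0.97958×0.10829 + 0.20108×0.99412×0.84757 = 0.225969 + 0.169427 = 0.395396.
Q̄ = (S₀/π) × [bracket] = (2499/π) × 0.395396 = 314.52 W/m².
Ratio Q̄_A / Q̄_B = 748.48 / 314.52 = 2.380.

Q̄_A / Q̄_B ≈ 2.38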